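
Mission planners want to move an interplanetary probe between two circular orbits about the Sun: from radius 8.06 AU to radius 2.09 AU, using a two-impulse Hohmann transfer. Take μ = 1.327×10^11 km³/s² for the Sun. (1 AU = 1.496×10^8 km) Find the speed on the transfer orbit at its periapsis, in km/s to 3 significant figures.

In km: r₁ = 8.06 × 1.496×10^8 = 1.205776×10^9 km; r₂ = 2.09 × 1.496×10^8 = 3.12664×10^8 km.
The Hohmann ellipse has a_t = (r₁ + r₂)/2 = 7.5922×10^8 km.
At periapsis, r = 3.12664×10^8 km.
Vis-viva: v = √[μ(2/r − 1/a_t)] = √[1.327×10^11 × (2/3.12664×10^8 − 1/7.5922×10^8)] = 25.96 km/s.

v = 26.0 km/s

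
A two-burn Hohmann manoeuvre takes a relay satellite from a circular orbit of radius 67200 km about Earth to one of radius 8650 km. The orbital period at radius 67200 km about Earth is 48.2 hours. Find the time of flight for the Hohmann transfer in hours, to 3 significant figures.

t = 10.2 hours

From Kepler's third law T² = 4π²r³/μ at r = 67200 km, T = 48.2 hours = 48.2 × 3600 s = 1.7352×10^5 s: μ = 4π²r³/T² = 3.97895×10^5 km³/s².
The Hohmann ellipse has a_t = (r₁ + r₂)/2 = 37925 km.
Half the transfer-orbit period gives t = π√(a_t³/μ) = 36780 s.
Converting: 36780 s ÷ 3600 s/hour = 10.2 hours.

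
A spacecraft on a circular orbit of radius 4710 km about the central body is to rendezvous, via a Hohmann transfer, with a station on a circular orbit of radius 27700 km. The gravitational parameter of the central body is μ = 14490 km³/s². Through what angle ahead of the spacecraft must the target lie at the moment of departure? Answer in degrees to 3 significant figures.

Transfer-ellipse semi-major axis a_t = (r₁ + r₂)/2 = (4710 + 27700)/2 = 16205 km.
Transfer time t = π√(a_t³/μ) = 53838 s.
Target angular speed ω₂ = √(μ/r₂³) = 2.6110×10^-5 rad/s.
Angle swept by the target during transfer: ω₂·t = 1.4057 rad = 80.54°.
The spacecraft traverses 180° on the transfer ellipse, so the target must lead by 180° − 80.54° = 99.5°.

φ = 99.5°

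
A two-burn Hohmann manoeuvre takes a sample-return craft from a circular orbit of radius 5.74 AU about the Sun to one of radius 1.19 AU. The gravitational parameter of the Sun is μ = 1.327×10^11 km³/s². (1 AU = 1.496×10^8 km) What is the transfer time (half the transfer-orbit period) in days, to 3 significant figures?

In km: r₁ = 5.74 × 1.496×10^8 = 8.58704×10^8 km; r₂ = 1.19 × 1.496×10^8 = 1.78024×10^8 km.
The Hohmann ellipse has a_t = (r₁ + r₂)/2 = 5.18364×10^8 km.
By Kepler's third law the transfer-orbit period is T = 2π√(a_t³/μ), so t = T/2 = 1.018×10^8 s.
Converting: 1.018×10^8 s ÷ 86400 s/day = 1180 days.

t = 1180 days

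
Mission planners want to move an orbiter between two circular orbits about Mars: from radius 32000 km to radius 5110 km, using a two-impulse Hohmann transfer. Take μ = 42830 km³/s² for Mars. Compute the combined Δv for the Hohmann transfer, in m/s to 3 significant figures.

Δv = 1460 m/s

Semi-major axis of the transfer orbit: a_t = (32000 + 5110)/2 = 18555 km.
Circular speed at r₁: v₁ = √(μ/r₁) = √(42830/32000) = 1.1569 km/s.
Transfer-orbit speed at r₁ (v² = μ(2/r − 1/a)): v_a = √[μ(2/r₁ − 1/a_t)] = 0.60713 km/s.
First burn Δv₁ = |v_a − v₁| = 0.5498 km/s.
At r₂, v₂ = √(μ/r₂) = 2.8951 km/s.
Transfer-orbit speed at r₂: v_p = √[μ(2/r₂ − 1/a_t)] = 3.8020 km/s.
Second burn Δv₂ = |v₂ − v_p| = 0.9069 km/s.
Δv = Δv₁ + Δv₂ = 0.5498 + 0.9069 = 1.457 km/s.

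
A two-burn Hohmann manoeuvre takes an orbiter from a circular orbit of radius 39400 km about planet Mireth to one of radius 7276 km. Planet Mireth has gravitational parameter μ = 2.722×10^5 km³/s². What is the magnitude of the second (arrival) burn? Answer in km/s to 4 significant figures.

Δv₂ = 1.831 km/s

Semi-major axis of the transfer orbit: a_t = (39400 + 7276)/2 = 23338 km.
On the circular orbit at r = 7276 km, v_c = √(μ/r) = 6.116 km/s.
Transfer-orbit speed at the same r (vis-viva, a = a_t): v_t = √[μ(2/r − 1/a_t)] = 7.947 km/s.
Δv₂ = |v_t − v_c| = |7.947 − 6.116| = 1.831 km/s.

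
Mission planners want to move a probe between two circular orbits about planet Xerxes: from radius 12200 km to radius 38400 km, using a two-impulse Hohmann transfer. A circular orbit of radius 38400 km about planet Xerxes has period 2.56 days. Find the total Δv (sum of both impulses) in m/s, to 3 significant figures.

Δv = 782 m/s

From Kepler's third law T² = 4π²r³/μ at r = 38400 km, T = 2.56 days = 2.56 × 86400 s = 2.21184×10^5 s: μ = 4π²r³/T² = 45692.6 km³/s².
Transfer-ellipse semi-major axis a_t = (r₁ + r₂)/2 = (12200 + 38400)/2 = 25300 km.
At r₁ the circular-orbit speed is v₁ = √(μ/r₁) = 1.935 km/s.
On the transfer ellipse at r₁, vis-viva equation gives v_p = √[μ(2/r₁ − 1/a_t)] = 2.384 km/s.
First burn Δv₁ = |v_p − v₁| = 0.4490 km/s.
Circular speed at r₂: v₂ = √(μ/r₂) = 1.0908 km/s.
Transfer-orbit speed at r₂: v_a = √[μ(2/r₂ − 1/a_t)] = 0.75749 km/s.
Second burn Δv₂ = |v₂ − v_a| = 0.3333 km/s.
Δv = Δv₁ + Δv₂ = 0.4490 + 0.3333 = 0.7823 km/s.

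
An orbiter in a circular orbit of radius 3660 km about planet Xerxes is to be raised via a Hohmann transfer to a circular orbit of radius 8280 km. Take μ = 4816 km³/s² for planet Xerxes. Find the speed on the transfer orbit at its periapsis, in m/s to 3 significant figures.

The Hohmann ellipse has a_t = (r₁ + r₂)/2 = 5970 km.
At periapsis, r = 3660 km.
Applying v² = μ(2/r − 1/a_t): v = 1.351 km/s.

v = 1350 m/s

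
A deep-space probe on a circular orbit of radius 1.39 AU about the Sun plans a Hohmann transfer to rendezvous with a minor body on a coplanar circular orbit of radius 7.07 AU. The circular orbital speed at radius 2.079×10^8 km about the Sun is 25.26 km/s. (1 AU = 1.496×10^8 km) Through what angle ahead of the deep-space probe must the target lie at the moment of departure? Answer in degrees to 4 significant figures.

From the circular-orbit relation v² = μ/r at r = 2.079×10^8 km: μ = v²r = (25.26)² × 2.079×10^8 = 1.32654×10^11 km³/s².
In km: r₁ = 1.39 × 1.496×10^8 = 2.07944×10^8 km; r₂ = 7.07 × 1.496×10^8 = 1.057672×10^9 km.
Semi-major axis of the transfer orbit: a_t = (2.07944×10^8 + 1.057672×10^9)/2 = 6.32808×10^8 km.
The half-period of the transfer ellipse is t = π√(a_t³/μ) = 1.37308×10^8 s.
Target angular speed ω₂ = √(μ/r₂³) = 1.05885×10^-8 rad/s.
Angle swept by the target during transfer: ω₂·t = 1.4539 rad = 83.30°.
The deep-space probe traverses 180° on the transfer ellipse, so the target must lead by 180° − 83.30° = 96.70°.

φ = 96.70°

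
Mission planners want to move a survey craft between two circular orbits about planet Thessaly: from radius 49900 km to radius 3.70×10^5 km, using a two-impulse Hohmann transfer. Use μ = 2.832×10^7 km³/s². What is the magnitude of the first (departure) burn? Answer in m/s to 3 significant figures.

The Hohmann ellipse has a_t = (r₁ + r₂)/2 = 2.0995×10^5 km.
Circular speed at r = 49900 km: v_c = √(μ/r) = 23.823 km/s.
Transfer-orbit speed at the same r (vis-viva, a = a_t): v_t = √[μ(2/r − 1/a_t)] = 31.626 km/s.
Δv₁ = |v_t − v_c| = |31.626 − 23.823| = 7.803 km/s.

Δv₁ = 7800 m/s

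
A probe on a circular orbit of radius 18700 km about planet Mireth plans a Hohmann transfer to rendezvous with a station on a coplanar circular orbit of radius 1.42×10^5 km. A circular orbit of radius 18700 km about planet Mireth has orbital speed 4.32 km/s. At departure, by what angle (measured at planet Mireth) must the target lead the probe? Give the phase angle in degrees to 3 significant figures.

φ = 103°

From the circular-orbit relation v² = μ/r at r = 18700 km: μ = v²r = (4.32)² × 18700 = 3.48987×10^5 km³/s².
Semi-major axis of the transfer orbit: a_t = (18700 + 1.420×10^5)/2 = 80350 km.
The half-period of the transfer ellipse is t = π√(a_t³/μ) = 1.2112×10^5 s.
The target's mean motion on its circular orbit is ω₂ = √(μ/r₂³) = 1.1040×10^-5 rad/s.
Angle swept by the target during transfer: ω₂·t = 1.3372 rad = 76.62°.
Arrival is 180° from departure on the ellipse, so φ = 180° − 76.62° = 103°.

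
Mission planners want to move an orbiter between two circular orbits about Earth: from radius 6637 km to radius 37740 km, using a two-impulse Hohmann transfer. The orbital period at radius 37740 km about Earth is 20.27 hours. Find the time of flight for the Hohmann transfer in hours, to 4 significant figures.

From Kepler's third law T² = 4π²r³/μ at r = 37740 km, T = 20.27 hours = 20.27 × 3600 s = 72972 s: μ = 4π²r³/T² = 3.98523×10^5 km³/s².
Semi-major axis of the transfer orbit: a_t = (6637 + 37740)/2 = 22188.5 km.
By Kepler's third law the transfer-orbit period is T = 2π√(a_t³/μ), so t = T/2 = 16450 s.
Converting: 16450 s ÷ 3600 s/hour = 4.569 hours.

t = 4.569 hours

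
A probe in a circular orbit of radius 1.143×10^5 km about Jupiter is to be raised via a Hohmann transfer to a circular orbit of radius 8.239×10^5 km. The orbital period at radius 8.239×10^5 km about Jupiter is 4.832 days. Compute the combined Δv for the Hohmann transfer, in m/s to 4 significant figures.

From Kepler's third law T² = 4π²r³/μ at r = 8.239×10^5 km, T = 4.832 days = 4.832 × 86400 s = 4.174848×10^5 s: μ = 4π²r³/T² = 1.26678×10^8 km³/s².
Transfer-ellipse semi-major axis a_t = (r₁ + r₂)/2 = (1.143×10^5 + 8.239×10^5)/2 = 4.691×10^5 km.
Circular speed at r₁: v₁ = √(μ/r₁) = √(1.26678×10^8/1.143×10^5) = 33.29 km/s.
On the transfer ellipse at r₁, vis-viva gives v_p = √[μ(2/r₁ − 1/a_t)] = 44.12 km/s.
First burn Δv₁ = |v_p − v₁| = 10.83 km/s.
At r₂, v₂ = √(μ/r₂) = 12.40 km/s.
Transfer-orbit speed at r₂: v_a = √[μ(2/r₂ − 1/a_t)] = 6.121 km/s.
Second burn Δv₂ = |v₂ − v_a| = 6.279 km/s.
Total Δv = Δv₁ + Δv₂ = 17.11 km/s.

Δv = 17110 m/s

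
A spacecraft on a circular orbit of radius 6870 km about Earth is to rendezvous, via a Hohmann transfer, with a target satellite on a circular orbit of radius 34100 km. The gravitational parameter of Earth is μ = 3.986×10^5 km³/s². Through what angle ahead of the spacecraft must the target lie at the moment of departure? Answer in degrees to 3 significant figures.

The Hohmann ellipse has a_t = (r₁ + r₂)/2 = 20485 km.
The half-period of the transfer ellipse is t = π√(a_t³/μ) = 14589.3 s.
The target's mean motion on its circular orbit is ω₂ = √(μ/r₂³) = 1.00262×10^-4 rad/s.
Angle swept by the target during transfer: ω₂·t = 1.4628 rad = 83.81°.
The spacecraft traverses 180° on the transfer ellipse, so the target must lead by 180° − 83.81° = 96.2°.

φ = 96.2°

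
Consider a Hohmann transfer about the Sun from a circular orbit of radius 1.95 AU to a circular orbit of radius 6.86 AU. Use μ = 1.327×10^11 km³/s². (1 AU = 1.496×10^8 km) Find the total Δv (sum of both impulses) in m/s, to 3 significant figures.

In km: r₁ = 1.95 × 1.496×10^8 = 2.9172×10^8 km; r₂ = 6.86 × 1.496×10^8 = 1.026256×10^9 km.
Semi-major axis of the transfer orbit: a_t = (2.9172×10^8 + 1.026256×10^9)/2 = 6.58988×10^8 km.
Circular speed at r₁: v₁ = √(μ/r₁) = √(1.327×10^11/2.9172×10^8) = 21.328 km/s.
On the transfer ellipse at r₁, vis-viva gives v_p = √[μ(2/r₁ − 1/a_t)] = 26.616 km/s.
First burn Δv₁ = |v_p − v₁| = 5.288 km/s.
At r₂, v₂ = √(μ/r₂) = 11.371 km/s.
Transfer-orbit speed at r₂: v_a = √[μ(2/r₂ − 1/a_t)] = 7.5657 km/s.
Second burn Δv₂ = |v₂ − v_a| = 3.805 km/s.
Total Δv = Δv₁ + Δv₂ = 9.093 km/s.

Δv = 9090 m/s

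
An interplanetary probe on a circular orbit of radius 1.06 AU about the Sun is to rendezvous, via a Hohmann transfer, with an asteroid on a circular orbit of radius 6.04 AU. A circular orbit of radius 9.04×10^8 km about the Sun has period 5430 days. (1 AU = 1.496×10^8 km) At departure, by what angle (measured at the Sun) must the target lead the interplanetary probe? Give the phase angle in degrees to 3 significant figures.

φ = 98.9°

From Kepler's third law T² = 4π²r³/μ at r = 9.04×10^8 km, T = 5430 days = 5430 × 86400 s = 4.69152×10^8 s: μ = 4π²r³/T² = 1.32507×10^11 km³/s².
In km: r₁ = 1.06 × 1.496×10^8 = 1.58576×10^8 km; r₂ = 6.04 × 1.496×10^8 = 9.03584×10^8 km.
Transfer-ellipse semi-major axis a_t = (r₁ + r₂)/2 = (1.58576×10^8 + 9.03584×10^8)/2 = 5.3108×10^8 km.
The half-period of the transfer ellipse is t = π√(a_t³/μ) = 1.05626×10^8 s.
Target angular speed ω₂ = √(μ/r₂³) = 1.34019×10^-8 rad/s.
Angle swept by the target during transfer: ω₂·t = 1.4156 rad = 81.11°.
Arrival is 180° from departure on the ellipse, so φ = 180° − 81.11° = 98.9°.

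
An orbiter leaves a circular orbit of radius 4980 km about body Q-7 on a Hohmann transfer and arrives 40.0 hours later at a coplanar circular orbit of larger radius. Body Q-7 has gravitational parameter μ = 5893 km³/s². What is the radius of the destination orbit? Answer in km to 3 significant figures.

r₂ = 41300 km

Transfer time t = 40.0 hours = 1.440×10^5 s, and t = π√(a_t³/μ).
So a_t = (μ t²/π²)^(1/3) = (5893 × (1.440×10^5)² / π²)^(1/3) = 23134 km.
Since a_t = (r₁ + r₂)/2, r₂ = 2a_t − r₁ = 2×23134 − 4980 = 41288 km.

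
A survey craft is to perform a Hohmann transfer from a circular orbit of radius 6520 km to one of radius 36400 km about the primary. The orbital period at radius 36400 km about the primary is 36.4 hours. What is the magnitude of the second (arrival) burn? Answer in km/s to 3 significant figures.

Δv₂ = 0.783 km/s

From Kepler's third law T² = 4π²r³/μ at r = 36400 km, T = 36.4 hours = 36.4 × 3600 s = 1.3104×10^5 s: μ = 4π²r³/T² = 1.10881×10^5 km³/s².
The Hohmann ellipse has a_t = (r₁ + r₂)/2 = 21460 km.
On the circular orbit at r = 36400 km, v_c = √(μ/r) = 1.7453 km/s.
Vis-viva on the transfer ellipse at r = 36400 km gives v_t = √[μ(2/r − 1/a_t)] = 0.96202 km/s.
Δv₂ = |v_t − v_c| = |0.96202 − 1.7453| = 0.7833 km/s.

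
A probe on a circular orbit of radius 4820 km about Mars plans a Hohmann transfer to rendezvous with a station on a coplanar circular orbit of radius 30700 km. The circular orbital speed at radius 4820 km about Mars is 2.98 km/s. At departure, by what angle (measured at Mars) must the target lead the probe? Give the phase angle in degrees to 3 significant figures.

From the circular-orbit relation v² = μ/r at r = 4820 km: μ = v²r = (2.98)² × 4820 = 42803.5 km³/s².
The Hohmann ellipse has a_t = (r₁ + r₂)/2 = 17760 km.
Transfer time t = π√(a_t³/μ) = 35940 s.
The target's mean motion on its circular orbit is ω₂ = √(μ/r₂³) = 3.846×10^-5 rad/s.
Angle swept by the target during transfer: ω₂·t = 1.3823 rad = 79.20°.
The probe traverses 180° on the transfer ellipse, so the target must lead by 180° − 79.20° = 101°.

φ = 101°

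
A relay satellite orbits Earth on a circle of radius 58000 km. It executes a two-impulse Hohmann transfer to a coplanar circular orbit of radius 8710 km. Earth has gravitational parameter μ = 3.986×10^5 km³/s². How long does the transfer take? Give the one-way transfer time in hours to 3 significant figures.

t = 8.42 hours

Transfer-ellipse semi-major axis a_t = (r₁ + r₂)/2 = (58000 + 8710)/2 = 33355 km.
By Kepler's third law the transfer-orbit period is T = 2π√(a_t³/μ), so t = T/2 = 30310 s.
Converting: 30310 s ÷ 3600 s/hour = 8.42 hours.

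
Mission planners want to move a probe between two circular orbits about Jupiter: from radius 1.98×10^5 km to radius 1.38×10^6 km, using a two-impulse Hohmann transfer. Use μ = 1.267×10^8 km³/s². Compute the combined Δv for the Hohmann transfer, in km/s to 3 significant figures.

Transfer-ellipse semi-major axis a_t = (r₁ + r₂)/2 = (1.980×10^5 + 1.380×10^6)/2 = 7.890×10^5 km.
Circular speed at r₁: v₁ = √(μ/r₁) = √(1.267×10^8/1.980×10^5) = 25.29622 km/s.
Transfer-orbit speed at r₁ (vis-viva equation): v_p = √[μ(2/r₁ − 1/a_t)] = 33.45467 km/s.
First burn Δv₁ = |v_p − v₁| = 8.158 km/s.
Circular speed at r₂: v₂ = √(μ/r₂) = 9.582 km/s.
Transfer-orbit speed at r₂: v_a = √[μ(2/r₂ − 1/a_t)] = 4.800 km/s.
Second burn Δv₂ = |v₂ − v_a| = 4.782 km/s.
Total Δv = Δv₁ + Δv₂ = 12.94 km/s.

Δv = 12.9 km/s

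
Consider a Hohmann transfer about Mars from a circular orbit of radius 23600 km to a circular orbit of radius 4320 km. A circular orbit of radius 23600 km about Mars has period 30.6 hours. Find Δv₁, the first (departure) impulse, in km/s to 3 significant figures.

Δv₁ = 0.597 km/s

From Kepler's third law T² = 4π²r³/μ at r = 23600 km, T = 30.6 hours = 30.6 × 3600 s = 1.1016×10^5 s: μ = 4π²r³/T² = 42761.0 km³/s².
Semi-major axis of the transfer orbit: a_t = (23600 + 4320)/2 = 13960 km.
Circular speed at r = 23600 km: v_c = √(μ/r) = 1.3461 km/s.
Transfer-orbit speed at the same r (vis-viva, a = a_t): v_t = √[μ(2/r − 1/a_t)] = 0.74880 km/s.
Δv₁ = |v_t − v_c| = |0.74880 − 1.3461| = 0.5973 km/s.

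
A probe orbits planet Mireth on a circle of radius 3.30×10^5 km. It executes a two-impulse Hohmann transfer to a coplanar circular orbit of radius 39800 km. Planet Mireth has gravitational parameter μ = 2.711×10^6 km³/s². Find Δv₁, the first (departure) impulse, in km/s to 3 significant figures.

Δv₁ = 1.54 km/s

Transfer-ellipse semi-major axis a_t = (r₁ + r₂)/2 = (3.300×10^5 + 39800)/2 = 1.849×10^5 km.
On the circular orbit at r = 3.300×10^5 km, v_c = √(μ/r) = 2.866 km/s.
Transfer-orbit speed at the same r (vis-viva, a = a_t): v_t = √[μ(2/r − 1/a_t)] = 1.330 km/s.
Δv₁ = |v_t − v_c| = |1.330 − 2.866| = 1.536 km/s.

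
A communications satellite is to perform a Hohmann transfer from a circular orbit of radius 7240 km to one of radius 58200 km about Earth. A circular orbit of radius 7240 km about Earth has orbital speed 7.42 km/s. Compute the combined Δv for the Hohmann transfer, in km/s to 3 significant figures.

Δv = 3.86 km/s

From the circular-orbit relation v² = μ/r at r = 7240 km: μ = v²r = (7.42)² × 7240 = 3.98608×10^5 km³/s².
The Hohmann ellipse has a_t = (r₁ + r₂)/2 = 32720 km.
Circular speed at r₁: v₁ = √(μ/r₁) = √(3.98608×10^5/7240) = 7.420 km/s.
Transfer-orbit speed at r₁ (vis-viva): v_p = √[μ(2/r₁ − 1/a_t)] = 9.896 km/s.
First burn Δv₁ = |v_p − v₁| = 2.476 km/s.
Circular speed at r₂: v₂ = √(μ/r₂) = 2.617 km/s.
Transfer-orbit speed at r₂: v_a = √[μ(2/r₂ − 1/a_t)] = 1.231 km/s.
Second burn Δv₂ = |v₂ − v_a| = 1.386 km/s.
Total Δv = Δv₁ + Δv₂ = 3.862 km/s.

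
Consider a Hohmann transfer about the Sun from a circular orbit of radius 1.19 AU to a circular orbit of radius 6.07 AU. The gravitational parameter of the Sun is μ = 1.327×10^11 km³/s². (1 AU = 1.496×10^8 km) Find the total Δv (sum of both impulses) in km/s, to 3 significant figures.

Δv = 13.2 km/s

In km: r₁ = 1.19 × 1.496×10^8 = 1.78024×10^8 km; r₂ = 6.07 × 1.496×10^8 = 9.08072×10^8 km.
The Hohmann ellipse has a_t = (r₁ + r₂)/2 = 5.43048×10^8 km.
Circular speed at r₁: v₁ = √(μ/r₁) = √(1.327×10^11/1.78024×10^8) = 27.302 km/s.
On the transfer ellipse at r₁, vis-viva gives v_p = √[μ(2/r₁ − 1/a_t)] = 35.305 km/s.
First burn Δv₁ = |v_p − v₁| = 8.003 km/s.
Circular speed at r₂: v₂ = √(μ/r₂) = 12.0886 km/s.
Transfer-orbit speed at r₂: v_a = √[μ(2/r₂ − 1/a_t)] = 6.92142 km/s.
Second burn Δv₂ = |v₂ − v_a| = 5.167 km/s.
Total Δv = Δv₁ + Δv₂ = 13.17 km/s.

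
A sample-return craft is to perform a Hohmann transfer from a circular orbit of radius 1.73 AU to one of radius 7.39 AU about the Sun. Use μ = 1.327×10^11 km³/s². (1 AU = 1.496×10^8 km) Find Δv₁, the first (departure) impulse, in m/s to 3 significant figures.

In km: r₁ = 1.73 × 1.496×10^8 = 2.58808×10^8 km; r₂ = 7.39 × 1.496×10^8 = 1.105544×10^9 km.
Transfer-ellipse semi-major axis a_t = (r₁ + r₂)/2 = (2.58808×10^8 + 1.105544×10^9)/2 = 6.82176×10^8 km.
Circular speed at r = 2.58808×10^8 km: v_c = √(μ/r) = 22.644 km/s.
Transfer-orbit speed at the same r (vis-viva, a = a_t): v_t = √[μ(2/r − 1/a_t)] = 28.826 km/s.
Δv₁ = |v_t − v_c| = |28.826 − 22.644| = 6.182 km/s.

Δv₁ = 6180 m/s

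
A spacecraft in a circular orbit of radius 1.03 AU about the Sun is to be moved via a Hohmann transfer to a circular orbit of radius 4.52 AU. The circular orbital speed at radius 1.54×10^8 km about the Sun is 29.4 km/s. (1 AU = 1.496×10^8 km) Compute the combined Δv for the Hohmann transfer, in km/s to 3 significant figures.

From the circular-orbit relation v² = μ/r at r = 1.54×10^8 km: μ = v²r = (29.4)² × 1.54×10^8 = 1.33111×10^11 km³/s².
In km: r₁ = 1.03 × 1.496×10^8 = 1.54088×10^8 km; r₂ = 4.52 × 1.496×10^8 = 6.76192×10^8 km.
Semi-major axis of the transfer orbit: a_t = (1.54088×10^8 + 6.76192×10^8)/2 = 4.1514×10^8 km.
Circular speed at r₁: v₁ = √(μ/r₁) = √(1.33111×10^11/1.54088×10^8) = 29.39 km/s.
Transfer-orbit speed at r₁ (v² = μ(2/r − 1/a)): v_p = √[μ(2/r₁ − 1/a_t)] = 37.51 km/s.
First burn Δv₁ = |v_p − v₁| = 8.120 km/s.
At r₂, v₂ = √(μ/r₂) = 14.0305 km/s.
Transfer-orbit speed at r₂: v_a = √[μ(2/r₂ − 1/a_t)] = 8.54791 km/s.
Second burn Δv₂ = |v₂ − v_a| = 5.483 km/s.
Total Δv = Δv₁ + Δv₂ = 13.60 km/s.

Δv = 13.6 km/s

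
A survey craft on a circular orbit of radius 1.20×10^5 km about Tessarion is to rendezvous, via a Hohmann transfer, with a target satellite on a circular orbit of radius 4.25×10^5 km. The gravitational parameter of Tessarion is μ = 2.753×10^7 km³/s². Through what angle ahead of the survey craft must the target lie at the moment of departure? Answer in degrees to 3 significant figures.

The Hohmann ellipse has a_t = (r₁ + r₂)/2 = 2.725×10^5 km.
The half-period of the transfer ellipse is t = π√(a_t³/μ) = 85172 s.
Target angular speed ω₂ = √(μ/r₂³) = 1.8937×10^-5 rad/s.
Angle swept by the target during transfer: ω₂·t = 1.6129 rad = 92.41°.
The survey craft traverses 180° on the transfer ellipse, so the target must lead by 180° − 92.41° = 87.6°.

φ = 87.6°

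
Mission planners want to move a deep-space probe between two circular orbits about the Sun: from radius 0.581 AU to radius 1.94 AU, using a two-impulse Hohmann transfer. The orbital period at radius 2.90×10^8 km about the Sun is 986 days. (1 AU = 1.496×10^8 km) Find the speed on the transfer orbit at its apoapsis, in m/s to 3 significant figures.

v = 14500 m/s

From Kepler's third law T² = 4π²r³/μ at r = 2.90×10^8 km, T = 986 days = 986 × 86400 s = 8.51904×10^7 s: μ = 4π²r³/T² = 1.32670×10^11 km³/s².
In km: r₁ = 0.581 × 1.496×10^8 = 8.69176×10^7 km; r₂ = 1.94 × 1.496×10^8 = 2.90224×10^8 km.
Transfer-ellipse semi-major axis a_t = (r₁ + r₂)/2 = (8.69176×10^7 + 2.90224×10^8)/2 = 1.885708×10^8 km.
The apoapsis of the transfer ellipse is at r = 2.90224×10^8 km.
Applying v² = μ(2/r − 1/a_t): v = 14.52 km/s.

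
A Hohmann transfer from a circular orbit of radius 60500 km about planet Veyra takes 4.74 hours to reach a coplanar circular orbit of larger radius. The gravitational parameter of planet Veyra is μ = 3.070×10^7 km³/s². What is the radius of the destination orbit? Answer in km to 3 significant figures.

Transfer time t = 4.74 hours = 17064 s, and t = π√(a_t³/μ).
So a_t = (μ t²/π²)^(1/3) = (3.070×10^7 × (17064)² / π²)^(1/3) = 96754 km.
Since a_t = (r₁ + r₂)/2, r₂ = 2a_t − r₁ = 2×96754 − 60500 = 1.33008×10^5 km.

r₂ = 1.33×10^5 km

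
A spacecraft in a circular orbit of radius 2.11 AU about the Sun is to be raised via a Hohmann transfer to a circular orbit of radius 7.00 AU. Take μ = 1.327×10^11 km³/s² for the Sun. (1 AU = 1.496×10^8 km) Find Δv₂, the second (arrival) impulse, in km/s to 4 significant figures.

Δv₂ = 3.595 km/s

In km: r₁ = 2.11 × 1.496×10^8 = 3.15656×10^8 km; r₂ = 7.00 × 1.496×10^8 = 1.0472×10^9 km.
The Hohmann ellipse has a_t = (r₁ + r₂)/2 = 6.81428×10^8 km.
Circular speed at r = 1.0472×10^9 km: v_c = √(μ/r) = 11.257 km/s.
Transfer-orbit speed at the same r (vis-viva, a = a_t): v_t = √[μ(2/r − 1/a_t)] = 7.6616 km/s.
Δv₂ = |v_t − v_c| = |7.6616 − 11.257| = 3.595 km/s.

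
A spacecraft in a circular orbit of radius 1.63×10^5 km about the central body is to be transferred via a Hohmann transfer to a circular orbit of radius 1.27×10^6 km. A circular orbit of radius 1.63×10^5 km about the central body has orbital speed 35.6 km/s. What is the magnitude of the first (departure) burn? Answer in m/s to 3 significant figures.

Δv₁ = 11800 m/s

From the circular-orbit relation v² = μ/r at r = 1.63×10^5 km: μ = v²r = (35.6)² × 1.63×10^5 = 2.06580×10^8 km³/s².
Transfer-ellipse semi-major axis a_t = (r₁ + r₂)/2 = (1.630×10^5 + 1.270×10^6)/2 = 7.165×10^5 km.
Circular speed at r = 1.630×10^5 km: v_c = √(μ/r) = 35.60 km/s.
Transfer-orbit speed at the same r (vis-viva, a = a_t): v_t = √[μ(2/r − 1/a_t)] = 47.40 km/s.
Δv₁ = |v_t − v_c| = |47.40 − 35.60| = 11.80 km/s.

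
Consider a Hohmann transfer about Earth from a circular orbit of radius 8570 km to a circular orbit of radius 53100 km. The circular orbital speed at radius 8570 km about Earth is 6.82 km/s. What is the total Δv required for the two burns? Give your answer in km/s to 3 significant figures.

From the circular-orbit relation v² = μ/r at r = 8570 km: μ = v²r = (6.82)² × 8570 = 3.98611×10^5 km³/s².
The Hohmann ellipse has a_t = (r₁ + r₂)/2 = 30835 km.
At r₁ the circular-orbit speed is v₁ = √(μ/r₁) = 6.820 km/s.
Transfer-orbit speed at r₁ (v² = μ(2/r − 1/a)): v_p = √[μ(2/r₁ − 1/a_t)] = 8.950 km/s.
First burn Δv₁ = |v_p − v₁| = 2.130 km/s.
At r₂, v₂ = √(μ/r₂) = 2.73985 km/s.
Transfer-orbit speed at r₂: v_a = √[μ(2/r₂ − 1/a_t)] = 1.44443 km/s.
Second burn Δv₂ = |v₂ − v_a| = 1.295 km/s.
Total Δv = Δv₁ + Δv₂ = 3.425 km/s.

Δv = 3.43 km/s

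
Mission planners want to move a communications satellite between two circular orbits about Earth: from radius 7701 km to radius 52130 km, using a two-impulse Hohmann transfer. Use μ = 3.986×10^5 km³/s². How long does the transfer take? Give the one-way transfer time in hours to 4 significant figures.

t = 7.152 hours

Semi-major axis of the transfer orbit: a_t = (7701 + 52130)/2 = 29915.5 km.
Transfer time t = π√(a_t³/μ) = π√((29915.5)³ / 3.986×10^5) = 25747 s.
Converting: 25747 s ÷ 3600 s/hour = 7.152 hours.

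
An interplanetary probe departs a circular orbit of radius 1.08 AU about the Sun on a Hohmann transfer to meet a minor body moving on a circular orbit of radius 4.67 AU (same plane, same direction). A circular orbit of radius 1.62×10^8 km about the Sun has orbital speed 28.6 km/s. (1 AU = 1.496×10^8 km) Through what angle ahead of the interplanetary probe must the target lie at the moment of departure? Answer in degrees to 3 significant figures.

From the circular-orbit relation v² = μ/r at r = 1.62×10^8 km: μ = v²r = (28.6)² × 1.62×10^8 = 1.32510×10^11 km³/s².
In km: r₁ = 1.08 × 1.496×10^8 = 1.61568×10^8 km; r₂ = 4.67 × 1.496×10^8 = 6.98632×10^8 km.
Semi-major axis of the transfer orbit: a_t = (1.61568×10^8 + 6.98632×10^8)/2 = 4.301×10^8 km.
The half-period of the transfer ellipse is t = π√(a_t³/μ) = 7.6980×10^7 s.
The target's mean motion on its circular orbit is ω₂ = √(μ/r₂³) = 1.9713×10^-8 rad/s.
Angle swept by the target during transfer: ω₂·t = 1.51751 rad = 86.947°.
The interplanetary probe traverses 180° on the transfer ellipse, so the target must lead by 180° − 86.947° = 93.1°.

φ = 93.1°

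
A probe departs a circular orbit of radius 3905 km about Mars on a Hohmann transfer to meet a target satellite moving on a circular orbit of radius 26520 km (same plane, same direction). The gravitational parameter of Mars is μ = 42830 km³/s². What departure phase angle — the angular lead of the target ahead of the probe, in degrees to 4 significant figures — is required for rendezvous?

Transfer-ellipse semi-major axis a_t = (r₁ + r₂)/2 = (3905 + 26520)/2 = 15212.5 km.
Transfer time t = π√(a_t³/μ) = 28482 s.
The target's mean motion on its circular orbit is ω₂ = √(μ/r₂³) = 4.7920×10^-5 rad/s.
Angle swept by the target during transfer: ω₂·t = 1.3649 rad = 78.20°.
The probe traverses 180° on the transfer ellipse, so the target must lead by 180° − 78.20° = 101.8°.

φ = 101.8°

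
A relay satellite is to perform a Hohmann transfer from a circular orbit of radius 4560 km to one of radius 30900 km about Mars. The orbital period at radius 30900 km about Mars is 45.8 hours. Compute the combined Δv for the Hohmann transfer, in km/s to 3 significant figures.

Δv = 1.56 km/s

From Kepler's third law T² = 4π²r³/μ at r = 30900 km, T = 45.8 hours = 45.8 × 3600 s = 1.6488×10^5 s: μ = 4π²r³/T² = 42844.9 km³/s².
The Hohmann ellipse has a_t = (r₁ + r₂)/2 = 17730 km.
Circular speed at r₁: v₁ = √(μ/r₁) = √(42844.9/4560) = 3.06526 km/s.
On the transfer ellipse at r₁, v² = μ(2/r − 1/a) gives v_p = √[μ(2/r₁ − 1/a_t)] = 4.04662 km/s.
First burn Δv₁ = |v_p − v₁| = 0.9814 km/s.
Circular speed at r₂: v₂ = √(μ/r₂) = 1.17753 km/s.
Transfer-orbit speed at r₂: v_a = √[μ(2/r₂ − 1/a_t)] = 0.597171 km/s.
Second burn Δv₂ = |v₂ − v_a| = 0.5804 km/s.
Total Δv = Δv₁ + Δv₂ = 1.562 km/s.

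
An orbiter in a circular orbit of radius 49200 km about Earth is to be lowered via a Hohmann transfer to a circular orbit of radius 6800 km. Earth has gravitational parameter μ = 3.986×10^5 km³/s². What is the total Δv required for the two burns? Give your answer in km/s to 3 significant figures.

Semi-major axis of the transfer orbit: a_t = (49200 + 6800)/2 = 28000 km.
Circular speed at r₁: v₁ = √(μ/r₁) = √(3.986×10^5/49200) = 2.8463 km/s.
Transfer-orbit speed at r₁ (v² = μ(2/r − 1/a)): v_a = √[μ(2/r₁ − 1/a_t)] = 1.4027 km/s.
First burn Δv₁ = |v_a − v₁| = 1.4436 km/s.
Circular speed at r₂: v₂ = √(μ/r₂) = 7.65622 km/s.
Transfer-orbit speed at r₂: v_p = √[μ(2/r₂ − 1/a_t)] = 10.1489 km/s.
Second burn Δv₂ = |v₂ − v_p| = 2.4927 km/s.
Total Δv = Δv₁ + Δv₂ = 3.936 km/s.

Δv = 3.94 km/s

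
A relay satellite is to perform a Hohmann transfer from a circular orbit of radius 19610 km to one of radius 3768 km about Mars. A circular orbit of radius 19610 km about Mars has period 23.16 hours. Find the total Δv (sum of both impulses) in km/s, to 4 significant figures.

Δv = 1.634 km/s

From Kepler's third law T² = 4π²r³/μ at r = 19610 km, T = 23.16 hours = 23.16 × 3600 s = 83376 s: μ = 4π²r³/T² = 42826.3 km³/s².
Semi-major axis of the transfer orbit: a_t = (19610 + 3768)/2 = 11689 km.
At r₁ the circular-orbit speed is v₁ = √(μ/r₁) = 1.4778 km/s.
Transfer-orbit speed at r₁ (vis-viva equation): v_a = √[μ(2/r₁ − 1/a_t)] = 0.83904 km/s.
First burn Δv₁ = |v_a − v₁| = 0.6388 km/s.
At r₂, v₂ = √(μ/r₂) = 3.37132 km/s.
Transfer-orbit speed at r₂: v_p = √[μ(2/r₂ − 1/a_t)] = 4.36666 km/s.
Second burn Δv₂ = |v₂ − v_p| = 0.9953 km/s.
Total Δv = Δv₁ + Δv₂ = 1.634 km/s.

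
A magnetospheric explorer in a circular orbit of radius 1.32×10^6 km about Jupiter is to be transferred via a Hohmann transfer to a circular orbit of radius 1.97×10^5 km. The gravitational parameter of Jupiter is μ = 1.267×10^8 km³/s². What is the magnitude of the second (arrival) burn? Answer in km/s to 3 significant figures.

Δv₂ = 8.09 km/s

The Hohmann ellipse has a_t = (r₁ + r₂)/2 = 7.585×10^5 km.
Circular speed at r = 1.970×10^5 km: v_c = √(μ/r) = 25.360 km/s.
Transfer-orbit speed at the same r (vis-viva, a = a_t): v_t = √[μ(2/r − 1/a_t)] = 33.455 km/s.
Δv₂ = |v_t − v_c| = |33.455 − 25.360| = 8.095 km/s.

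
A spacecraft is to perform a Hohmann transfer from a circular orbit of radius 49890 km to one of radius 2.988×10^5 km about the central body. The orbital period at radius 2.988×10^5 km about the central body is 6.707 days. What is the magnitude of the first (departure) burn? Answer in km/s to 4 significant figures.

Δv₁ = 2.451 km/s

From Kepler's third law T² = 4π²r³/μ at r = 2.988×10^5 km, T = 6.707 days = 6.707 × 86400 s = 5.794848×10^5 s: μ = 4π²r³/T² = 3.13630×10^6 km³/s².
The Hohmann ellipse has a_t = (r₁ + r₂)/2 = 1.74345×10^5 km.
Circular speed at r = 49890 km: v_c = √(μ/r) = 7.929 km/s.
Transfer-orbit speed at the same r (vis-viva, a = a_t): v_t = √[μ(2/r − 1/a_t)] = 10.38 km/s.
Δv₁ = |v_t − v_c| = |10.38 − 7.929| = 2.451 km/s.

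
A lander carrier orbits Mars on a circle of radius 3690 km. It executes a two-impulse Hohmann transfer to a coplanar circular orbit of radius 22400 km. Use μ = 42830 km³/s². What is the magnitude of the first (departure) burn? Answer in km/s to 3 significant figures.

Semi-major axis of the transfer orbit: a_t = (3690 + 22400)/2 = 13045 km.
On the circular orbit at r = 3690 km, v_c = √(μ/r) = 3.407 km/s.
Vis-viva on the transfer ellipse at r = 3690 km gives v_t = √[μ(2/r − 1/a_t)] = 4.464 km/s.
Δv₁ = |v_t − v_c| = |4.464 − 3.407| = 1.057 km/s.

Δv₁ = 1.06 km/s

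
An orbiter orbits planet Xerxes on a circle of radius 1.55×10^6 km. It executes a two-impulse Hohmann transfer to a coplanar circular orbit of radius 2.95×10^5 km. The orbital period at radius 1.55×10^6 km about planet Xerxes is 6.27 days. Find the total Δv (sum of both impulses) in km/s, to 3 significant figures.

Δv = 20.0 km/s

From Kepler's third law T² = 4π²r³/μ at r = 1.55×10^6 km, T = 6.27 days = 6.27 × 86400 s = 5.41728×10^5 s: μ = 4π²r³/T² = 5.00948×10^8 km³/s².
The Hohmann ellipse has a_t = (r₁ + r₂)/2 = 9.225×10^5 km.
Circular speed at r₁: v₁ = √(μ/r₁) = √(5.00948×10^8/1.550×10^6) = 17.9775 km/s.
Transfer-orbit speed at r₁ (vis-viva equation): v_a = √[μ(2/r₁ − 1/a_t)] = 10.1662 km/s.
First burn Δv₁ = |v_a − v₁| = 7.811 km/s.
Circular speed at r₂: v₂ = √(μ/r₂) = 41.21 km/s.
Transfer-orbit speed at r₂: v_p = √[μ(2/r₂ − 1/a_t)] = 53.42 km/s.
Second burn Δv₂ = |v₂ − v_p| = 12.21 km/s.
Δv = Δv₁ + Δv₂ = 7.811 + 12.21 = 20.02 km/s.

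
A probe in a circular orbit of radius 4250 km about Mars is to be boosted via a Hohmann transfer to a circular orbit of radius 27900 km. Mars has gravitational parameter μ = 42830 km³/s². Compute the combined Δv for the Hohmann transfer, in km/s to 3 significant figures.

The Hohmann ellipse has a_t = (r₁ + r₂)/2 = 16075 km.
At r₁ the circular-orbit speed is v₁ = √(μ/r₁) = 3.1745 km/s.
On the transfer ellipse at r₁, v² = μ(2/r − 1/a) gives v_p = √[μ(2/r₁ − 1/a_t)] = 4.1822 km/s.
First burn Δv₁ = |v_p − v₁| = 1.008 km/s.
At r₂, v₂ = √(μ/r₂) = 1.239 km/s.
Transfer-orbit speed at r₂: v_a = √[μ(2/r₂ − 1/a_t)] = 0.6371 km/s.
Second burn Δv₂ = |v₂ − v_a| = 0.6019 km/s.
Δv = Δv₁ + Δv₂ = 1.008 + 0.6019 = 1.610 km/s.

Δv = 1.61 km/s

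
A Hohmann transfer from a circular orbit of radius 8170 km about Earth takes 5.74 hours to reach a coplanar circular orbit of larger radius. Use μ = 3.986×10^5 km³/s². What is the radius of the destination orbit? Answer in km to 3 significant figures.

Transfer time t = 5.74 hours = 20664 s, and t = π√(a_t³/μ).
So a_t = (μ t²/π²)^(1/3) = (3.986×10^5 × (20664)² / π²)^(1/3) = 25836 km.
Since a_t = (r₁ + r₂)/2, r₂ = 2a_t − r₁ = 2×25836 − 8170 = 43502 km.

r₂ = 43500 km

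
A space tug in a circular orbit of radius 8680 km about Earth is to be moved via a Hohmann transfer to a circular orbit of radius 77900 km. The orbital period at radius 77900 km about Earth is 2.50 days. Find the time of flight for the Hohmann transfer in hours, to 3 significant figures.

From Kepler's third law T² = 4π²r³/μ at r = 77900 km, T = 2.50 days = 2.50 × 86400 s = 2.160×10^5 s: μ = 4π²r³/T² = 4.00004×10^5 km³/s².
The Hohmann ellipse has a_t = (r₁ + r₂)/2 = 43290 km.
Half the transfer-orbit period gives t = π√(a_t³/μ) = 44740 s.
Converting: 44740 s ÷ 3600 s/hour = 12.4 hours.

t = 12.4 hours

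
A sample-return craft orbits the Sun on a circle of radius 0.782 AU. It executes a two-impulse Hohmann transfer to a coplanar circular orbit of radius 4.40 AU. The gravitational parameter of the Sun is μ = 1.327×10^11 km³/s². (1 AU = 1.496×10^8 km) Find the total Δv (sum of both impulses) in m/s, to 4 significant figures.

Δv = 16610 m/s

In km: r₁ = 0.782 × 1.496×10^8 = 1.169872×10^8 km; r₂ = 4.40 × 1.496×10^8 = 6.5824×10^8 km.
The Hohmann ellipse has a_t = (r₁ + r₂)/2 = 3.876136×10^8 km.
At r₁ the circular-orbit speed is v₁ = √(μ/r₁) = 33.68 km/s.
On the transfer ellipse at r₁, vis-viva equation gives v_p = √[μ(2/r₁ − 1/a_t)] = 43.89 km/s.
First burn Δv₁ = |v_p − v₁| = 10.21 km/s.
Circular speed at r₂: v₂ = √(μ/r₂) = 14.1985 km/s.
Transfer-orbit speed at r₂: v_a = √[μ(2/r₂ − 1/a_t)] = 7.80033 km/s.
Second burn Δv₂ = |v₂ − v_a| = 6.398 km/s.
Δv = Δv₁ + Δv₂ = 10.21 + 6.398 = 16.61 km/s.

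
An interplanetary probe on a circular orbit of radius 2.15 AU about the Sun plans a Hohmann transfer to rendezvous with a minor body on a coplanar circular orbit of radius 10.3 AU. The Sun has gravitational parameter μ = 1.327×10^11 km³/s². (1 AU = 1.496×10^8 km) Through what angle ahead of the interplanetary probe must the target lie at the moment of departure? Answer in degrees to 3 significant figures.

In km: r₁ = 2.15 × 1.496×10^8 = 3.2164×10^8 km; r₂ = 10.3 × 1.496×10^8 = 1.54088×10^9 km.
The Hohmann ellipse has a_t = (r₁ + r₂)/2 = 9.3126×10^8 km.
The half-period of the transfer ellipse is t = π√(a_t³/μ) = 2.451×10^8 s.
Target angular speed ω₂ = √(μ/r₂³) = 6.023×10^-9 rad/s.
Angle swept by the target during transfer: ω₂·t = 1.476 rad = 84.57°.
Arrival is 180° from departure on the ellipse, so φ = 180° − 84.57° = 95.4°.

φ = 95.4°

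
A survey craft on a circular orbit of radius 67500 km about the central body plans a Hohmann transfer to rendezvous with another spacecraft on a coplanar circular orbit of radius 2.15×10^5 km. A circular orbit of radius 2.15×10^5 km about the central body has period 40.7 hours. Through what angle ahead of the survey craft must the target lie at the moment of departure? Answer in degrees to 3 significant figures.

φ = 84.1°

From Kepler's third law T² = 4π²r³/μ at r = 2.15×10^5 km, T = 40.7 hours = 40.7 × 3600 s = 1.4652×10^5 s: μ = 4π²r³/T² = 1.82760×10^7 km³/s².
Semi-major axis of the transfer orbit: a_t = (67500 + 2.150×10^5)/2 = 1.4125×10^5 km.
Transfer time t = π√(a_t³/μ) = 39011.4 s.
Target angular speed ω₂ = √(μ/r₂³) = 4.28828×10^-5 rad/s.
Angle swept by the target during transfer: ω₂·t = 1.67292 rad = 95.851°.
The survey craft traverses 180° on the transfer ellipse, so the target must lead by 180° − 95.851° = 84.1°.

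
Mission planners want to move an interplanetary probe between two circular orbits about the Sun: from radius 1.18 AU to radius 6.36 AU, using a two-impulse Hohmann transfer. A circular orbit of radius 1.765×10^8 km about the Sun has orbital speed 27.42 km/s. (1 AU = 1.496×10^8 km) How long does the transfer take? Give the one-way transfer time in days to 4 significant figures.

t = 1337 days

From the circular-orbit relation v² = μ/r at r = 1.765×10^8 km: μ = v²r = (27.42)² × 1.765×10^8 = 1.32703×10^11 km³/s².
In km: r₁ = 1.18 × 1.496×10^8 = 1.76528×10^8 km; r₂ = 6.36 × 1.496×10^8 = 9.51456×10^8 km.
Transfer-ellipse semi-major axis a_t = (r₁ + r₂)/2 = (1.76528×10^8 + 9.51456×10^8)/2 = 5.63992×10^8 km.
Transfer time t = π√(a_t³/μ) = π√((5.63992×10^8)³ / 1.32703×10^11) = 1.155×10^8 s.
Converting: 1.155×10^8 s ÷ 86400 s/day = 1337 days.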